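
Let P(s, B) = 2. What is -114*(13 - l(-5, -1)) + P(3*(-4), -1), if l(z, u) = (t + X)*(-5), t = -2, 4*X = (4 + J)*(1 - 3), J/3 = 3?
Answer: 3365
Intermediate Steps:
J = 9 (J = 3*3 = 9)
X = -13/2 (X = ((4 + 9)*(1 - 3))/4 = (13*(-2))/4 = (¼)*(-26) = -13/2 ≈ -6.5000)
l(z, u) = 85/2 (l(z, u) = (-2 - 13/2)*(-5) = -17/2*(-5) = 85/2)
-114*(13 - l(-5, -1)) + P(3*(-4), -1) = -114*(13 - 1*85/2) + 2 = -114*(13 - 85/2) + 2 = -114*(-59/2) + 2 = 3363 + 2 = 3365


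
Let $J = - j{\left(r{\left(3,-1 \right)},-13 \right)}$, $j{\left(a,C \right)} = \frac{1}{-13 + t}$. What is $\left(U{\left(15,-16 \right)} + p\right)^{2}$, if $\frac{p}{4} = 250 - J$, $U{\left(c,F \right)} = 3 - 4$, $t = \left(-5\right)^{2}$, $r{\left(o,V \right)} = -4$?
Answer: $\frac{8988004}{9} \approx 9.9867 \cdot 10^{5}$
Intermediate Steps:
$t = 25$
$j{\left(a,C \right)} = \frac{1}{12}$ ($j{\left(a,C \right)} = \frac{1}{-13 + 25} = \frac{1}{12}$)
$J = - \frac{1}{12}$ ($J = \left(-1\right) \frac{1}{12} = - \frac{1}{12} \approx -0.083333$)
$U{\left(c,F \right)} = -1$ ($U{\left(c,F \right)} = 3 - 4 = -1$)
$p = \frac{3001}{3}$ ($p = 4 \left(250 - - \frac{1}{12}\right) = 4 \left(250 + \frac{1}{12}\right) = 4 \cdot \frac{3001}{12} = \frac{3001}{3} \approx 1000.3$)
$\left(U{\left(15,-16 \right)} + p\right)^{2} = \left(-1 + \frac{3001}{3}\right)^{2} = \left(\frac{2998}{3}\right)^{2} = \frac{8988004}{9}$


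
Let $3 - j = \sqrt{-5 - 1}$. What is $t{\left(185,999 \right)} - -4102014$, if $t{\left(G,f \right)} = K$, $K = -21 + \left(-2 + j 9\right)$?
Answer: $4102018 - 9 i \sqrt{6} \approx 4.102 \cdot 10^{6} - 22.045 i$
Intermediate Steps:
$j = 3 - i \sqrt{6}$ ($j = 3 - \sqrt{-5 - 1} = 3 - \sqrt{-6} = 3 - i \sqrt{6} \approx 3.0 - 2.4495 i$)
$K = 4 - 9 i \sqrt{6}$ ($K = -21 - \left(2 - \left(3 - i \sqrt{6}\right) 9\right) = -21 + \left(-2 + \left(27 - 9 i \sqrt{6}\right)\right) = -21 + \left(25 - 9 i \sqrt{6}\right) = 4 - 9 i \sqrt{6} \approx 4.0 - 22.045 i$)
$t{\left(G,f \right)} = 4 - 9 i \sqrt{6}$
$t{\left(185,999 \right)} - -4102014 = \left(4 - 9 i \sqrt{6}\right) - -4102014 = \left(4 - 9 i \sqrt{6}\right) + 4102014 = 4102018 - 9 i \sqrt{6}$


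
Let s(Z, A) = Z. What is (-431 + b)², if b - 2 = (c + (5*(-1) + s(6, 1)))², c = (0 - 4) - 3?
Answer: 154449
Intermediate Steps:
c = -7 (c = -4 - 3 = -7)
b = 38 (b = 2 + (-7 + (5*(-1) + 6))² = 2 + (-7 + (-5 + 6))² = 2 + (-7 + 1)² = 2 + (-6)² = 2 + 36 = 38)
(-431 + b)² = (-431 + 38)² = (-393)² = 154449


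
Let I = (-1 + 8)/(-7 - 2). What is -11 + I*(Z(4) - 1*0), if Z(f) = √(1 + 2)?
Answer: -11 - 7*√3/9 ≈ -12.347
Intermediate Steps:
I = -7/9 (I = 7/(-9) = 7*(-⅑) = -7/9 ≈ -0.77778)
Z(f) = √3
-11 + I*(Z(4) - 1*0) = -11 - 7*(√3 - 1*0)/9 = -11 - 7*(√3 + 0)/9 = -11 - 7*√3/9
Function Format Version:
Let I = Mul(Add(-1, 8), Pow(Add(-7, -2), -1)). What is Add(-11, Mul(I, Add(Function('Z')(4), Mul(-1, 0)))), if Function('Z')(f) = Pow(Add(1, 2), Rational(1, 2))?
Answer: Add(-11, Mul(Rational(-7, 9), Pow(3, Rational(1, 2)))) ≈ -12.347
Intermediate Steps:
I = Rational(-7, 9) (I = Mul(7, Pow(-9, -1)) = Mul(7, Rational(-1, 9)) = Rational(-7, 9) ≈ -0.77778)
Function('Z')(f) = Pow(3, Rational(1, 2))
Add(-11, Mul(I, Add(Function('Z')(4), Mul(-1, 0)))) = Add(-11, Mul(Rational(-7, 9), Add(Pow(3, Rational(1, 2)), Mul(-1, 0)))) = Add(-11, Mul(Rational(-7, 9), Add(Pow(3, Rational(1, 2)), 0))) = Add(-11, Mul(Rational(-7, 9), Pow(3, Rational(1, 2))))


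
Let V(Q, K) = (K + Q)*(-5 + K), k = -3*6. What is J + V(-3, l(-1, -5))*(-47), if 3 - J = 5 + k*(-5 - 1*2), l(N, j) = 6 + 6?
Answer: -3089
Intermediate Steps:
l(N, j) = 12
k = -18
V(Q, K) = (-5 + K)*(K + Q)
J = -128 (J = 3 - (5 - 18*(-5 - 1*2)) = 3 - (5 - 18*(-5 - 2)) = 3 - (5 - 18*(-7)) = 3 - (5 + 126) = 3 - 1*131 = 3 - 131 = -128)
J + V(-3, l(-1, -5))*(-47) = -128 + (12² - 5*12 - 5*(-3) + 12*(-3))*(-47) = -128 + (144 - 60 + 15 - 36)*(-47) = -128 + 63*(-47) = -128 - 2961 = -3089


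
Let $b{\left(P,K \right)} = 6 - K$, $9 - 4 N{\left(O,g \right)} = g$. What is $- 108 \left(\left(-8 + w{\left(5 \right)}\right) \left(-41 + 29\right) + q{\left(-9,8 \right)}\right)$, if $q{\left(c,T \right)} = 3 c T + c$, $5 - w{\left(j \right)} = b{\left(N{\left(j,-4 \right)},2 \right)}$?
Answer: $15228$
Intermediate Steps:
$N{\left(O,g \right)} = \frac{9}{4} - \frac{g}{4}$
$w{\left(j \right)} = 1$ ($w{\left(j \right)} = 5 - \left(6 - 2\right) = 5 - 4 = 1$)
$q{\left(c,T \right)} = c + 3 T c$ ($q{\left(c,T \right)} = 3 T c + c = c + 3 T c$)
$- 108 \left(\left(-8 + w{\left(5 \right)}\right) \left(-41 + 29\right) + q{\left(-9,8 \right)}\right) = - 108 \left(\left(-8 + 1\right) \left(-41 + 29\right) - 9 \left(1 + 3 \cdot 8\right)\right) = - 108 \left(\left(-7\right) \left(-12\right) - 9 \left(1 + 24\right)\right) = - 108 \left(84 - 225\right) = \left(-108\right) \left(-141\right) = 15228$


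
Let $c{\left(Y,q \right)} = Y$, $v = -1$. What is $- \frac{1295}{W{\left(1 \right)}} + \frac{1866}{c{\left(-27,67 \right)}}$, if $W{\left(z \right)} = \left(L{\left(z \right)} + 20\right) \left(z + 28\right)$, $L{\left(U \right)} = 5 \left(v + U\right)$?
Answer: $- \frac{74483}{1044} \approx -71.344$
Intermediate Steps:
$L{\left(U \right)} = -5 + 5 U$ ($L{\left(U \right)} = 5 \left(-1 + U\right) = -5 + 5 U$)
$W{\left(z \right)} = \left(15 + 5 z\right) \left(28 + z\right)$ ($W{\left(z \right)} = \left(\left(-5 + 5 z\right) + 20\right) \left(z + 28\right) = \left(15 + 5 z\right) \left(28 + z\right)$)
$- \frac{1295}{W{\left(1 \right)}} + \frac{1866}{c{\left(-27,67 \right)}} = - \frac{1295}{420 + 5 \cdot 1^{2} + 155 \cdot 1} + \frac{1866}{-27} = - \frac{1295}{420 + 5 \cdot 1 + 155} + 1866 \left(- \frac{1}{27}\right) = - \frac{1295}{420 + 5 + 155} - \frac{622}{9} = - \frac{1295}{580} - \frac{622}{9} = \left(-1295\right) \frac{1}{580} - \frac{622}{9} = - \frac{259}{116} - \frac{622}{9} = - \frac{74483}{1044}$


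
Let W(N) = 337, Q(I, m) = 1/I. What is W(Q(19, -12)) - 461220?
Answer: -460883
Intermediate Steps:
Q(I, m) = 1/I
W(Q(19, -12)) - 461220 = 337 - 461220 = -460883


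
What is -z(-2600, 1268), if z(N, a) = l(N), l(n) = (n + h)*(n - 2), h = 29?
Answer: -6689742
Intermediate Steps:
l(n) = (-2 + n)*(29 + n) (l(n) = (n + 29)*(n - 2) = (29 + n)*(-2 + n) = (-2 + n)*(29 + n))
z(N, a) = -58 + N² + 27*N
-z(-2600, 1268) = -(-58 + (-2600)² + 27*(-2600)) = -(-58 + 6760000 - 70200) = -1*6689742 = -6689742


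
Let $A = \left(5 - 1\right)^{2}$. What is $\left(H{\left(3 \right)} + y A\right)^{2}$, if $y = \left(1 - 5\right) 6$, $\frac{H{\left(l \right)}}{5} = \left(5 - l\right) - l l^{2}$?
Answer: $259081$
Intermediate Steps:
$A = 16$ ($A = 4^{2} = 16$)
$H{\left(l \right)} = 25 - 5 l - 5 l^{3}$ ($H{\left(l \right)} = 5 \left(\left(5 - l\right) - l l^{2}\right) = 5 \left(\left(5 - l\right) - l^{3}\right) = 5 \left(5 - l - l^{3}\right) = 25 - 5 l - 5 l^{3}$)
$y = -24$ ($y = \left(-4\right) 6 = -24$)
$\left(H{\left(3 \right)} + y A\right)^{2} = \left(\left(25 - 15 - 5 \cdot 3^{3}\right) - 384\right)^{2} = \left(\left(25 - 15 - 135\right) - 384\right)^{2} = \left(-125 - 384\right)^{2} = \left(-509\right)^{2} = 259081$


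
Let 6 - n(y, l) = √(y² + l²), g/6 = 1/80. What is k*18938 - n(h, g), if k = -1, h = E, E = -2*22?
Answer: -18944 + √3097609/40 ≈ -18900.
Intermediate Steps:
E = -44
h = -44
g = 3/40 (g = 6/80 = 6*(1/80) = 3/40 ≈ 0.075000)
n(y, l) = 6 - √(l² + y²) (n(y, l) = 6 - √(y² + l²) = 6 - √(l² + y²))
k*18938 - n(h, g) = -1*18938 - (6 - √((3/40)² + (-44)²)) = -18938 - (6 - √(9/1600 + 1936)) = -18938 - (6 - √(3097609/1600)) = -18938 - (6 - √3097609/40) = -18938 + (-6 + √3097609/40) = -18944 + √3097609/40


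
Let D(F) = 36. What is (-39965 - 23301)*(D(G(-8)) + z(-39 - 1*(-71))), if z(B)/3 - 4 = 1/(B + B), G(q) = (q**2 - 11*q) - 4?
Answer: -97271475/32 ≈ -3.0397e+6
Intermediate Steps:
G(q) = -4 + q**2 - 11*q
z(B) = 12 + 3/(2*B) (z(B) = 12 + 3/(B + B) = 12 + 3/((2*B)) = 12 + 3*(1/(2*B)) = 12 + 3/(2*B))
(-39965 - 23301)*(D(G(-8)) + z(-39 - 1*(-71))) = (-39965 - 23301)*(36 + (12 + 3/(2*(-39 - 1*(-71))))) = -63266*(36 + (12 + 3/(2*(-39 + 71)))) = -63266*(36 + (12 + (3/2)/32)) = -63266*(36 + (12 + (3/2)*(1/32))) = -63266*(36 + (12 + 3/64)) = -63266*(36 + 771/64) = -63266*3075/64 = -97271475/32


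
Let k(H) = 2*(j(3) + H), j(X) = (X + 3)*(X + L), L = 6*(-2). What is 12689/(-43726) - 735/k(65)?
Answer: -8104442/240493 ≈ -33.699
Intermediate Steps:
L = -12
j(X) = (-12 + X)*(3 + X) (j(X) = (X + 3)*(X - 12) = (3 + X)*(-12 + X) = (-12 + X)*(3 + X))
k(H) = -108 + 2*H (k(H) = 2*((-36 + 3² - 9*3) + H) = 2*((-36 + 9 - 27) + H) = 2*(-54 + H) = -108 + 2*H)
12689/(-43726) - 735/k(65) = 12689/(-43726) - 735/(-108 + 2*65) = 12689*(-1/43726) - 735/(-108 + 130) = -12689/43726 - 735/22 = -8104442/240493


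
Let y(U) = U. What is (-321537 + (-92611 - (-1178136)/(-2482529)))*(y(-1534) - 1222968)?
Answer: 1258954096546282856/2482529 ≈ 5.0713e+11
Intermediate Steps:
(-321537 + (-92611 - (-1178136)/(-2482529)))*(y(-1534) - 1222968) = (-321537 + (-92611 - (-1178136)/(-2482529)))*(-1534 - 1222968) = (-321537 + (-92611 - (-1178136)*(-1)/2482529))*(-1224502) = (-321537 + (-92611 - 1*1178136/2482529))*(-1224502) = (-321537 + (-92611 - 1178136/2482529))*(-1224502) = (-321537 - 229910671355/2482529)*(-1224502) = -1028135598428/2482529*(-1224502) = 1258954096546282856/2482529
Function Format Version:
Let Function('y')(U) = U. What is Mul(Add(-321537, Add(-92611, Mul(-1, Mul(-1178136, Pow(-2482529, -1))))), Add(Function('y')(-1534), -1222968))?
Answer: Rational(1258954096546282856, 2482529) ≈ 5.0713e+11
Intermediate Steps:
Mul(Add(-321537, Add(-92611, Mul(-1, Mul(-1178136, Pow(-2482529, -1))))), Add(Function('y')(-1534), -1222968)) = Mul(Add(-321537, Add(-92611, Mul(-1, Mul(-1178136, Pow(-2482529, -1))))), Add(-1534, -1222968)) = Mul(Add(-321537, Add(-92611, Mul(-1, Mul(-1178136, Rational(-1, 2482529))))), -1224502) = Mul(Add(-321537, Add(-92611, Mul(-1, Rational(1178136, 2482529)))), -1224502) = Mul(Add(-321537, Add(-92611, Rational(-1178136, 2482529))), -1224502) = Mul(Add(-321537, Rational(-229910671355, 2482529)), -1224502) = Mul(Rational(-1028135598428, 2482529), -1224502) = Rational(1258954096546282856, 2482529)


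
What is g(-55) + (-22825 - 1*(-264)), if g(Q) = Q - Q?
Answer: -22561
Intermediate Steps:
g(Q) = 0
g(-55) + (-22825 - 1*(-264)) = 0 + (-22825 - 1*(-264)) = 0 + (-22825 + 264) = 0 - 22561 = -22561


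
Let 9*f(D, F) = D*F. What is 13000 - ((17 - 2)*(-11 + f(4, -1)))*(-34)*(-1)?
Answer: 56510/3 ≈ 18837.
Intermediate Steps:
f(D, F) = D*F/9 (f(D, F) = (D*F)/9 = D*F/9)
13000 - ((17 - 2)*(-11 + f(4, -1)))*(-34)*(-1) = 13000 - ((17 - 2)*(-11 + (⅑)*4*(-1)))*(-34)*(-1) = 13000 - (15*(-11 - 4/9))*(-34)*(-1) = 13000 - (15*(-103/9))*(-34)*(-1) = 13000 - (-515/3*(-34))*(-1) = 13000 - 17510*(-1)/3 = 13000 - 1*(-17510/3) = 13000 + 17510/3 = 56510/3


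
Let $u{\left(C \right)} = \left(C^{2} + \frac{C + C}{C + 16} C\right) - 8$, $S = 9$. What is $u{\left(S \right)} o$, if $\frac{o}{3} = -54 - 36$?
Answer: $- \frac{107298}{5} \approx -21460.0$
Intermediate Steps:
$o = -270$ ($o = 3 \left(-54 - 36\right) = 3 \left(-90\right) = -270$)
$u{\left(C \right)} = -8 + C^{2} + \frac{2 C^{2}}{16 + C}$ ($u{\left(C \right)} = \left(C^{2} + \frac{2 C}{16 + C} C\right) - 8 = \left(C^{2} + \frac{2 C^{2}}{16 + C}\right) - 8 = -8 + C^{2} + \frac{2 C^{2}}{16 + C}$)
$u{\left(S \right)} o = \frac{-128 + 9^{3} - 72 + 18 \cdot 9^{2}}{16 + 9} \left(-270\right) = \frac{-128 + 729 - 72 + 18 \cdot 81}{25} \left(-270\right) = \frac{-128 + 729 - 72 + 1458}{25} \left(-270\right) = \frac{1}{25} \cdot 1987 \left(-270\right) = \frac{1987}{25} \left(-270\right) = - \frac{107298}{5}$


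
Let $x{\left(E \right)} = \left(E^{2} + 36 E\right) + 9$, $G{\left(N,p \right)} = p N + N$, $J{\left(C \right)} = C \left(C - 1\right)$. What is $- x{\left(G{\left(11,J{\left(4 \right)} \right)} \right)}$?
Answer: $-25606$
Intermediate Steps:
$J{\left(C \right)} = C \left(-1 + C\right)$
$G{\left(N,p \right)} = N + N p$ ($G{\left(N,p \right)} = N p + N = N + N p$)
$x{\left(E \right)} = 9 + E^{2} + 36 E$
$- x{\left(G{\left(11,J{\left(4 \right)} \right)} \right)} = - (9 + \left(11 \left(1 + 4 \left(-1 + 4\right)\right)\right)^{2} + 36 \cdot 11 \left(1 + 4 \left(-1 + 4\right)\right)) = - (9 + \left(11 \left(1 + 4 \cdot 3\right)\right)^{2} + 36 \cdot 11 \left(1 + 4 \cdot 3\right)) = - (9 + \left(11 \left(1 + 12\right)\right)^{2} + 36 \cdot 11 \left(1 + 12\right)) = - (9 + \left(11 \cdot 13\right)^{2} + 36 \cdot 11 \cdot 13) = - (9 + 143^{2} + 36 \cdot 143) = - (9 + 20449 + 5148) = \left(-1\right) 25606 = -25606$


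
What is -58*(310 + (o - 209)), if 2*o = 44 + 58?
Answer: -8816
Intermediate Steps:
o = 51 (o = (44 + 58)/2 = (1/2)*102 = 51)
-58*(310 + (o - 209)) = -58*(310 + (51 - 209)) = -58*(310 - 158) = -58*152 = -8816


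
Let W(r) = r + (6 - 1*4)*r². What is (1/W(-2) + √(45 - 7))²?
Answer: 1369/36 + √38/3 ≈ 40.083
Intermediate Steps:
W(r) = r + 2*r² (W(r) = r + (6 - 4)*r² = r + 2*r²)
(1/W(-2) + √(45 - 7))² = (1/(-2*(1 + 2*(-2))) + √(45 - 7))² = (1/(-2*(1 - 4)) + √38)² = (1/(-2*(-3)) + √38)² = (1/6 + √38)² = (⅙ + √38)²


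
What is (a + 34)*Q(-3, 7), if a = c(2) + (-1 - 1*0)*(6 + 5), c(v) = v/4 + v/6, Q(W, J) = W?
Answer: -143/2 ≈ -71.500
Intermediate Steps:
c(v) = 5*v/12 (c(v) = v*(¼) + v*(⅙) = v/4 + v/6 = 5*v/12)
a = -61/6 (a = (5/12)*2 + (-1 - 1*0)*(6 + 5) = ⅚ + (-1 + 0)*11 = ⅚ - 1*11 = ⅚ - 11 = -61/6 ≈ -10.167)
(a + 34)*Q(-3, 7) = (-61/6 + 34)*(-3) = (143/6)*(-3) = -143/2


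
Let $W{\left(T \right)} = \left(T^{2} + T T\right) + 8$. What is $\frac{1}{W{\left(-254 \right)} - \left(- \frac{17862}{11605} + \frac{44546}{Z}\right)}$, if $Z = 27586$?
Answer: $\frac{160067765}{20655132288001} \approx 7.7495 \cdot 10^{-6}$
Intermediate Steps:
$W{\left(T \right)} = 8 + 2 T^{2}$ ($W{\left(T \right)} = \left(T^{2} + T^{2}\right) + 8 = 2 T^{2} + 8 = 8 + 2 T^{2}$)
$\frac{1}{W{\left(-254 \right)} - \left(- \frac{17862}{11605} + \frac{44546}{Z}\right)} = \frac{1}{\left(8 + 2 \left(-254\right)^{2}\right) - \left(- \frac{17862}{11605} + \frac{22273}{13793}\right)} = \frac{1}{\left(8 + 2 \cdot 64516\right) - \frac{12107599}{160067765}} = \frac{1}{\left(8 + 129032\right) + \left(- \frac{22273}{13793} + \frac{17862}{11605}\right)} = \frac{1}{129040 - \frac{12107599}{160067765}} = \frac{1}{\frac{20655132288001}{160067765}} = \frac{160067765}{20655132288001}$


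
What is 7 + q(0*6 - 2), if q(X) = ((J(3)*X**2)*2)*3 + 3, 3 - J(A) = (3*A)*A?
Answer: -566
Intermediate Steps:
J(A) = 3 - 3*A**2 (J(A) = 3 - 3*A*A = 3 - 3*A**2)
q(X) = 3 - 144*X**2 (q(X) = (((3 - 3*3**2)*X**2)*2)*3 + 3 = (((3 - 3*9)*X**2)*2)*3 + 3 = (((3 - 27)*X**2)*2)*3 + 3 = (-24*X**2*2)*3 + 3 = -48*X**2*3 + 3 = -144*X**2 + 3 = 3 - 144*X**2)
7 + q(0*6 - 2) = 7 + (3 - 144*(0*6 - 2)**2) = 7 + (3 - 144*(0 - 2)**2) = 7 + (3 - 144*(-2)**2) = 7 + (3 - 144*4) = 7 + (3 - 576) = 7 - 573 = -566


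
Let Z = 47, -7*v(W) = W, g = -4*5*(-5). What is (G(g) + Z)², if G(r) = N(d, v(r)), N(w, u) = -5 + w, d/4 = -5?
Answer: 484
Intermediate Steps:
d = -20 (d = 4*(-5) = -20)
g = 100 (g = -20*(-5) = 100)
v(W) = -W/7
G(r) = -25 (G(r) = -5 - 20 = -25)
(G(g) + Z)² = (-25 + 47)² = 22² = 484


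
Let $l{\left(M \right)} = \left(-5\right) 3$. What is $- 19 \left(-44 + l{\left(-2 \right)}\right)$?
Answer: $1121$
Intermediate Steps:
$l{\left(M \right)} = -15$
$- 19 \left(-44 + l{\left(-2 \right)}\right) = - 19 \left(-44 - 15\right) = \left(-19\right) \left(-59\right) = 1121$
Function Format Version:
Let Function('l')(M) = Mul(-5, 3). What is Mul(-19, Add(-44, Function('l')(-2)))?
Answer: 1121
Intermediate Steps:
Function('l')(M) = -15
Mul(-19, Add(-44, Function('l')(-2))) = Mul(-19, Add(-44, -15)) = Mul(-19, -59) = 1121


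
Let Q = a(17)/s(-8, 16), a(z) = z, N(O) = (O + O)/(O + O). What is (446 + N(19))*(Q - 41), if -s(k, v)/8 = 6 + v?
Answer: -3233151/176 ≈ -18370.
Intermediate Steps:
s(k, v) = -48 - 8*v (s(k, v) = -8*(6 + v) = -48 - 8*v)
N(O) = 1 (N(O) = (2*O)/((2*O)) = (2*O)*(1/(2*O)) = 1)
Q = -17/176 (Q = 17/(-48 - 8*16) = 17/(-48 - 128) = 17/(-176) = 17*(-1/176) = -17/176 ≈ -0.096591)
(446 + N(19))*(Q - 41) = (446 + 1)*(-17/176 - 41) = 447*(-7233/176) = -3233151/176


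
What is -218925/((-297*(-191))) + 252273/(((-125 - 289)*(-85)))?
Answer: 27188147/8214910 ≈ 3.3096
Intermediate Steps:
-218925/((-297*(-191))) + 252273/(((-125 - 289)*(-85))) = -218925/56727 + 252273/((-414*(-85))) = -218925*1/56727 + 252273/35190 = -24325/6303 + 252273*(1/35190) = -24325/6303 + 84091/11730 = 27188147/8214910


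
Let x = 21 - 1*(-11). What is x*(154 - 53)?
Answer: 3232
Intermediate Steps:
x = 32 (x = 21 + 11 = 32)
x*(154 - 53) = 32*(154 - 53) = 32*101 = 3232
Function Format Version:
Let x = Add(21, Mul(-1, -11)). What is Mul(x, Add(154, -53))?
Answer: 3232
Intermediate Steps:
x = 32 (x = Add(21, 11) = 32)
Mul(x, Add(154, -53)) = Mul(32, Add(154, -53)) = Mul(32, 101) = 3232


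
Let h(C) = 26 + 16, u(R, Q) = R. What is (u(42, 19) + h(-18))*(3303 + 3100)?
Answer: 537852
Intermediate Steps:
h(C) = 42
(u(42, 19) + h(-18))*(3303 + 3100) = (42 + 42)*(3303 + 3100) = 84*6403 = 537852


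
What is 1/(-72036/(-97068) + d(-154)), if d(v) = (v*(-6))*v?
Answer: -8089/1151026341 ≈ -7.0276e-6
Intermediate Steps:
d(v) = -6*v² (d(v) = (-6*v)*v = -6*v²)
1/(-72036/(-97068) + d(-154)) = 1/(-72036/(-97068) - 6*(-154)²) = 1/(-72036*(-1/97068) - 6*23716) = 1/(6003/8089 - 142296) = 1/(-1151026341/8089) = -8089/1151026341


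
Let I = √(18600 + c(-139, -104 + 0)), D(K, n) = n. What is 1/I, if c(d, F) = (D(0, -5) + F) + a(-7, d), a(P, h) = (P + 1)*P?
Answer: √18533/18533 ≈ 0.0073456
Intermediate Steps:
a(P, h) = P*(1 + P) (a(P, h) = (1 + P)*P = P*(1 + P))
c(d, F) = 37 + F (c(d, F) = (-5 + F) - 7*(1 - 7) = (-5 + F) - 7*(-6) = (-5 + F) + 42 = 37 + F)
I = √18533 (I = √(18600 + (37 + (-104 + 0))) = √(18600 + (37 - 104)) = √(18600 - 67) = √18533 ≈ 136.14)
1/I = 1/(√18533) = √18533/18533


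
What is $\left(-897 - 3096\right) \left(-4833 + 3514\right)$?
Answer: $5266767$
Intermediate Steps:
$\left(-897 - 3096\right) \left(-4833 + 3514\right) = \left(-3993\right) \left(-1319\right) = 5266767$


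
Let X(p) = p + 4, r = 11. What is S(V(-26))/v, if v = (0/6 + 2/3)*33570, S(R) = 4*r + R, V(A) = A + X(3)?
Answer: 5/4476 ≈ 0.0011171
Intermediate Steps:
X(p) = 4 + p
V(A) = 7 + A (V(A) = A + (4 + 3) = A + 7 = 7 + A)
S(R) = 44 + R (S(R) = 4*11 + R = 44 + R)
v = 22380 (v = (0*(⅙) + 2*(⅓))*33570 = (0 + ⅔)*33570 = (⅔)*33570 = 22380)
S(V(-26))/v = (44 + (7 - 26))/22380 = (44 - 19)*(1/22380) = 25*(1/22380) = 5/4476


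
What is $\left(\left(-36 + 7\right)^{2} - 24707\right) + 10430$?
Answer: $-13436$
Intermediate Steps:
$\left(\left(-36 + 7\right)^{2} - 24707\right) + 10430 = \left(\left(-29\right)^{2} - 24707\right) + 10430 = \left(841 - 24707\right) + 10430 = -23866 + 10430 = -13436$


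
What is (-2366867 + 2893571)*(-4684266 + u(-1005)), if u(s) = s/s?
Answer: -2467221112560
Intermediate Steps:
u(s) = 1
(-2366867 + 2893571)*(-4684266 + u(-1005)) = (-2366867 + 2893571)*(-4684266 + 1) = 526704*(-4684265) = -2467221112560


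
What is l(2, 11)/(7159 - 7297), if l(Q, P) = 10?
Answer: -5/69 ≈ -0.072464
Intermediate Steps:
l(2, 11)/(7159 - 7297) = 10/(7159 - 7297) = 10/(-138) = -1/138*10 = -5/69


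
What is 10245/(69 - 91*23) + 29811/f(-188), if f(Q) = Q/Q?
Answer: 60327219/2024 ≈ 29806.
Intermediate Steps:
f(Q) = 1
10245/(69 - 91*23) + 29811/f(-188) = 10245/(69 - 91*23) + 29811/1 = 10245/(69 - 2093) + 29811*1 = 10245/(-2024) + 29811 = 10245*(-1/2024) + 29811 = -10245/2024 + 29811 = 60327219/2024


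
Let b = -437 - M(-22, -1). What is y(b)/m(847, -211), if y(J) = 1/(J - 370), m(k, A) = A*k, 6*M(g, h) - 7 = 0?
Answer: 6/866598733 ≈ 6.9236e-9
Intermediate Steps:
M(g, h) = 7/6 (M(g, h) = 7/6 + (⅙)*0 = 7/6 + 0 = 7/6)
b = -2629/6 (b = -437 - 1*7/6 = -437 - 7/6 = -2629/6 ≈ -438.17)
y(J) = 1/(-370 + J)
y(b)/m(847, -211) = 1/((-370 - 2629/6)*((-211*847))) = 1/(-4849/6*(-178717)) = -6/4849*(-1/178717) = 6/866598733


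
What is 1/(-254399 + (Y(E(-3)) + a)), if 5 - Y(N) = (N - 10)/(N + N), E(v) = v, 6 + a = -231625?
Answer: -6/2916163 ≈ -2.0575e-6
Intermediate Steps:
a = -231631 (a = -6 - 231625 = -231631)
Y(N) = 5 - (-10 + N)/(2*N) (Y(N) = 5 - (N - 10)/(N + N) = 5 - (-10 + N)/(2*N))
1/(-254399 + (Y(E(-3)) + a)) = 1/(-254399 + ((9/2 + 5/(-3)) - 231631)) = 1/(-254399 + ((9/2 + 5*(-⅓)) - 231631)) = 1/(-254399 + ((9/2 - 5/3) - 231631)) = 1/(-254399 + (17/6 - 231631)) = 1/(-254399 - 1389769/6) = 1/(-2916163/6) = -6/2916163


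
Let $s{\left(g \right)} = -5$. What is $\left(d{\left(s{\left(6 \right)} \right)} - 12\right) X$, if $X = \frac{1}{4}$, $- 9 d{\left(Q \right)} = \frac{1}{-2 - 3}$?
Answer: $- \frac{539}{180} \approx -2.9944$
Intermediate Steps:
$d{\left(Q \right)} = \frac{1}{45}$ ($d{\left(Q \right)} = - \frac{1}{9 \left(-2 - 3\right)} = - \frac{1}{9 \left(-5\right)} = \left(- \frac{1}{9}\right) \left(- \frac{1}{5}\right) = \frac{1}{45}$)
$X = \frac{1}{4} \approx 0.25$
$\left(d{\left(s{\left(6 \right)} \right)} - 12\right) X = \left(\frac{1}{45} - 12\right) \frac{1}{4} = \left(- \frac{539}{45}\right) \frac{1}{4} = - \frac{539}{180}$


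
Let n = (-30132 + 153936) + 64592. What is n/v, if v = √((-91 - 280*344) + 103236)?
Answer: 14492*√273/105 ≈ 2280.4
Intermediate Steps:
n = 188396 (n = 123804 + 64592 = 188396)
v = 5*√273 (v = √((-91 - 96320) + 103236) = √(-96411 + 103236) = √6825 = 5*√273 ≈ 82.614)
n/v = 188396/((5*√273)) = 188396*(√273/1365) = 14492*√273/105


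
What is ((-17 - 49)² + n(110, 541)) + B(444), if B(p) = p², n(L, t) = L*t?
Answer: 261002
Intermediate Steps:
((-17 - 49)² + n(110, 541)) + B(444) = ((-17 - 49)² + 110*541) + 444² = ((-66)² + 59510) + 197136 = (4356 + 59510) + 197136 = 63866 + 197136 = 261002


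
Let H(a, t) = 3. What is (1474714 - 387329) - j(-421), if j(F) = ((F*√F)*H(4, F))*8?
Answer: 1087385 + 10104*I*√421 ≈ 1.0874e+6 + 2.0732e+5*I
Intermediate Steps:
j(F) = 24*F^(3/2) (j(F) = ((F*√F)*3)*8 = (F^(3/2)*3)*8 = (3*F^(3/2))*8 = 24*F^(3/2))
(1474714 - 387329) - j(-421) = (1474714 - 387329) - 24*(-421)^(3/2) = 1087385 - 24*(-421*I*√421) = 1087385 - (-10104)*I*√421 = 1087385 + 10104*I*√421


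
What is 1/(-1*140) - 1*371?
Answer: -51941/140 ≈ -371.01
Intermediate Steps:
1/(-1*140) - 1*371 = 1/(-140) - 371 = -1/140 - 371 = -51941/140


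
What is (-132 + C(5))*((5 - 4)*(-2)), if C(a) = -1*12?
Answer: 288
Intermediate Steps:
C(a) = -12
(-132 + C(5))*((5 - 4)*(-2)) = (-132 - 12)*((5 - 4)*(-2)) = -144*(-2) = 288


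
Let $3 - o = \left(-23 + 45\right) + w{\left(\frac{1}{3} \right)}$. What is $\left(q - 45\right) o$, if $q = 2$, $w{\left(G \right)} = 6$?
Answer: $1075$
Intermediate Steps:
$o = -25$ ($o = 3 - \left(\left(-23 + 45\right) + 6\right) = 3 - \left(22 + 6\right) = 3 - 28 = -25$)
$\left(q - 45\right) o = \left(2 - 45\right) \left(-25\right) = \left(-43\right) \left(-25\right) = 1075$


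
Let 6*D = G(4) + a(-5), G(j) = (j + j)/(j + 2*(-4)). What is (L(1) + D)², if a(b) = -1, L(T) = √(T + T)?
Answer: 9/4 - √2 ≈ 0.83579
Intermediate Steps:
L(T) = √2*√T (L(T) = √(2*T) = √2*√T)
G(j) = 2*j/(-8 + j) (G(j) = (2*j)/(j - 8) = (2*j)/(-8 + j) = 2*j/(-8 + j))
D = -½ (D = (2*4/(-8 + 4) - 1)/6 = (2*4/(-4) - 1)/6 = (2*4*(-¼) - 1)/6 = (-2 - 1)/6 = (⅙)*(-3) = -½ ≈ -0.50000)
(L(1) + D)² = (√2*√1 - ½)² = (√2*1 - ½)² = (√2 - ½)² = (-½ + √2)²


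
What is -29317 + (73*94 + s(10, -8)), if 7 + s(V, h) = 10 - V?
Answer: -22462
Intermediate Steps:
s(V, h) = 3 - V (s(V, h) = -7 + (10 - V) = 3 - V)
-29317 + (73*94 + s(10, -8)) = -29317 + (73*94 + (3 - 1*10)) = -29317 + (6862 + (3 - 10)) = -29317 + (6862 - 7) = -29317 + 6855 = -22462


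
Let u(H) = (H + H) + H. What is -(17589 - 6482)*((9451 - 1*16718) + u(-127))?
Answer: 84946336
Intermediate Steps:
u(H) = 3*H (u(H) = 2*H + H = 3*H)
-(17589 - 6482)*((9451 - 1*16718) + u(-127)) = -(17589 - 6482)*((9451 - 1*16718) + 3*(-127)) = -11107*((9451 - 16718) - 381) = -11107*(-7267 - 381) = -11107*(-7648) = -1*(-84946336) = 84946336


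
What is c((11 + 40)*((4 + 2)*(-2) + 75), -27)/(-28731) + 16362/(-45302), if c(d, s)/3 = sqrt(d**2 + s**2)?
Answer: -8181/22651 - 27*sqrt(14162)/9577 ≈ -0.69668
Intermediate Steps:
c(d, s) = 3*sqrt(d**2 + s**2)
c((11 + 40)*((4 + 2)*(-2) + 75), -27)/(-28731) + 16362/(-45302) = (3*sqrt(((11 + 40)*((4 + 2)*(-2) + 75))**2 + (-27)**2))/(-28731) + 16362/(-45302) = (3*sqrt((51*(6*(-2) + 75))**2 + 729))*(-1/28731) + 16362*(-1/45302) = (3*sqrt((51*(-12 + 75))**2 + 729))*(-1/28731) - 8181/22651 = (3*sqrt((51*63)**2 + 729))*(-1/28731) - 8181/22651 = (3*sqrt(3213**2 + 729))*(-1/28731) - 8181/22651 = (3*sqrt(10323369 + 729))*(-1/28731) - 8181/22651 = (3*sqrt(10324098))*(-1/28731) - 8181/22651 = (3*(27*sqrt(14162)))*(-1/28731) - 8181/22651 = (81*sqrt(14162))*(-1/28731) - 8181/22651 = -27*sqrt(14162)/9577 - 8181/22651 = -8181/22651 - 27*sqrt(14162)/9577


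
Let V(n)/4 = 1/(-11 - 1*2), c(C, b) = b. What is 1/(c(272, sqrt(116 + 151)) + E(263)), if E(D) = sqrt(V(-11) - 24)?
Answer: 13/(13*sqrt(267) + 2*I*sqrt(1027)) ≈ 0.056092 - 0.016925*I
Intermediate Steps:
V(n) = -4/13 (V(n) = 4/(-11 - 1*2) = 4/(-11 - 2) = 4/(-13) = 4*(-1/13) = -4/13)
E(D) = 2*I*sqrt(1027)/13 (E(D) = sqrt(-4/13 - 24) = sqrt(-316/13) = 2*I*sqrt(1027)/13)
1/(c(272, sqrt(116 + 151)) + E(263)) = 1/(sqrt(116 + 151) + 2*I*sqrt(1027)/13) = 1/(sqrt(267) + 2*I*sqrt(1027)/13)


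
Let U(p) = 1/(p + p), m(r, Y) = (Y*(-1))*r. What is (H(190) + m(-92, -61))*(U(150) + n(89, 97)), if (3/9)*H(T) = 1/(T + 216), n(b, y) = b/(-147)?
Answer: 20166729119/5968200 ≈ 3379.0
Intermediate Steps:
m(r, Y) = -Y*r (m(r, Y) = (-Y)*r = -Y*r)
U(p) = 1/(2*p)
n(b, y) = -b/147 (n(b, y) = b*(-1/147) = -b/147)
H(T) = 3/(216 + T) (H(T) = 3/(T + 216) = 3/(216 + T))
(H(190) + m(-92, -61))*(U(150) + n(89, 97)) = (3/(216 + 190) - 1*(-61)*(-92))*((½)/150 - 1/147*89) = (3/406 - 5612)*((½)*(1/150) - 89/147) = (3*(1/406) - 5612)*(1/300 - 89/147) = (3/406 - 5612)*(-8851/14700) = -2278469/406*(-8851/14700) = 20166729119/5968200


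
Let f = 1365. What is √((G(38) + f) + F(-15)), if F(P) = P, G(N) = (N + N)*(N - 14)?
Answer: 23*√6 ≈ 56.338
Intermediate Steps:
G(N) = 2*N*(-14 + N) (G(N) = (2*N)*(-14 + N) = 2*N*(-14 + N))
√((G(38) + f) + F(-15)) = √((2*38*(-14 + 38) + 1365) - 15) = √((2*38*24 + 1365) - 15) = √((1824 + 1365) - 15) = √(3189 - 15) = √3174 = 23*√6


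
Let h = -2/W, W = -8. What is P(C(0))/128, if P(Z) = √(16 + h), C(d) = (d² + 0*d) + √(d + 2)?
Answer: √65/256 ≈ 0.031493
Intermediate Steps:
h = ¼ (h = -2/(-8) = -2*(-⅛) = ¼ ≈ 0.25000)
C(d) = d² + √(2 + d) (C(d) = (d² + 0) + √(2 + d) = d² + √(2 + d))
P(Z) = √65/2 (P(Z) = √(16 + ¼) = √(65/4) = √65/2)
P(C(0))/128 = (√65/2)/128 = (√65/2)*(1/128) = √65/256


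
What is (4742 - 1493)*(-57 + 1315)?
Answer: 4087242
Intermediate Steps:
(4742 - 1493)*(-57 + 1315) = 3249*1258 = 4087242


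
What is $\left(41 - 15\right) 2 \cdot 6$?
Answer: $312$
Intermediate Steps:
$\left(41 - 15\right) 2 \cdot 6 = 26 \cdot 12 = 312$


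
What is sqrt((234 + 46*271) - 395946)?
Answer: I*sqrt(383246) ≈ 619.07*I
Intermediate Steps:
sqrt((234 + 46*271) - 395946) = sqrt((234 + 12466) - 395946) = sqrt(12700 - 395946) = sqrt(-383246) = I*sqrt(383246)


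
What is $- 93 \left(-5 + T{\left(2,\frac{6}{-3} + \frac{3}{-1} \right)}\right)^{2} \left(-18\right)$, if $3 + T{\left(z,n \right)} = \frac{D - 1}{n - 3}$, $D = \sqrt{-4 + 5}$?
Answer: $107136$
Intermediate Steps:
$D = 1$ ($D = \sqrt{1} = 1$)
$T{\left(z,n \right)} = -3$ ($T{\left(z,n \right)} = -3 + \frac{1 - 1}{n - 3} = -3 + \frac{0}{-3 + n} = -3 + 0 = -3$)
$- 93 \left(-5 + T{\left(2,\frac{6}{-3} + \frac{3}{-1} \right)}\right)^{2} \left(-18\right) = - 93 \left(-5 - 3\right)^{2} \left(-18\right) = - 93 \left(-8\right)^{2} \left(-18\right) = \left(-93\right) 64 \left(-18\right) = \left(-5952\right) \left(-18\right) = 107136$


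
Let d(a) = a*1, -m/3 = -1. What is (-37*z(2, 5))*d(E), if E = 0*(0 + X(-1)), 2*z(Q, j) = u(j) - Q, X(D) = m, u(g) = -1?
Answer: 0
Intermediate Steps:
m = 3 (m = -3*(-1) = 3)
X(D) = 3
z(Q, j) = -½ - Q/2 (z(Q, j) = (-1 - Q)/2 = -½ - Q/2)
E = 0 (E = 0*(0 + 3) = 0*3 = 0)
d(a) = a
(-37*z(2, 5))*d(E) = -37*(-½ - ½*2)*0 = -37*(-½ - 1)*0 = -37*(-3/2)*0 = (111/2)*0 = 0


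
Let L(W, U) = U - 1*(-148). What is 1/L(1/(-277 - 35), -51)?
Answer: 1/97 ≈ 0.010309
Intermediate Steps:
L(W, U) = 148 + U (L(W, U) = U + 148 = 148 + U)
1/L(1/(-277 - 35), -51) = 1/(148 - 51) = 1/97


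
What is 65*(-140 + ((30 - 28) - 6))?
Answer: -9360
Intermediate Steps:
65*(-140 + ((30 - 28) - 6)) = 65*(-140 + (2 - 6)) = 65*(-140 - 4) = 65*(-144) = -9360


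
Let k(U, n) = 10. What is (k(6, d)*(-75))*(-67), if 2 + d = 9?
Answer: 50250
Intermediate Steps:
d = 7 (d = -2 + 9 = 7)
(k(6, d)*(-75))*(-67) = (10*(-75))*(-67) = -750*(-67) = 50250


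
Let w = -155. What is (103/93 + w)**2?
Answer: 204833344/8649 ≈ 23683.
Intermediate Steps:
(103/93 + w)**2 = (103/93 - 155)**2 = (-14312/93)**2 = 204833344/8649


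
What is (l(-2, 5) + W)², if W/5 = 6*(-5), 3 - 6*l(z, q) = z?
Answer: 801025/36 ≈ 22251.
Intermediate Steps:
l(z, q) = ½ - z/6
W = -150 (W = 5*(6*(-5)) = 5*(-30) = -150)
(l(-2, 5) + W)² = ((½ - ⅙*(-2)) - 150)² = ((½ + ⅓) - 150)² = (⅚ - 150)² = (-895/6)² = 801025/36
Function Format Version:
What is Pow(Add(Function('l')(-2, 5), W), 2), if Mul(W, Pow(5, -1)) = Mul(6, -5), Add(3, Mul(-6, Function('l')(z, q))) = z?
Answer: Rational(801025, 36) ≈ 22251.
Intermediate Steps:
Function('l')(z, q) = Add(Rational(1, 2), Mul(Rational(-1, 6), z))
W = -150 (W = Mul(5, Mul(6, -5)) = Mul(5, -30) = -150)
Pow(Add(Function('l')(-2, 5), W), 2) = Pow(Add(Add(Rational(1, 2), Mul(Rational(-1, 6), -2)), -150), 2) = Pow(Add(Add(Rational(1, 2), Rational(1, 3)), -150), 2) = Pow(Add(Rational(5, 6), -150), 2) = Pow(Rational(-895, 6), 2) = Rational(801025, 36)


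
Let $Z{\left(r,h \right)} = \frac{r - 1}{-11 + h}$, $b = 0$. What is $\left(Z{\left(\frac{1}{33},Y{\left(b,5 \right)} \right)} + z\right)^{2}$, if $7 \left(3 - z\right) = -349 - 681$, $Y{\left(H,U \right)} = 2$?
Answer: $\frac{97575641641}{4322241} \approx 22575.0$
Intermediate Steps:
$z = \frac{1051}{7}$ ($z = 3 - \frac{-349 - 681}{7} = 3 - - \frac{1030}{7} = 3 + \frac{1030}{7} = \frac{1051}{7} \approx 150.14$)
$Z{\left(r,h \right)} = \frac{-1 + r}{-11 + h}$
$\left(Z{\left(\frac{1}{33},Y{\left(b,5 \right)} \right)} + z\right)^{2} = \left(\frac{-1 + \frac{1}{33}}{-11 + 2} + \frac{1051}{7}\right)^{2} = \left(\frac{-1 + \frac{1}{33}}{-9} + \frac{1051}{7}\right)^{2} = \left(\left(- \frac{1}{9}\right) \left(- \frac{32}{33}\right) + \frac{1051}{7}\right)^{2} = \left(\frac{32}{297} + \frac{1051}{7}\right)^{2} = \left(\frac{312371}{2079}\right)^{2} = \frac{97575641641}{4322241}$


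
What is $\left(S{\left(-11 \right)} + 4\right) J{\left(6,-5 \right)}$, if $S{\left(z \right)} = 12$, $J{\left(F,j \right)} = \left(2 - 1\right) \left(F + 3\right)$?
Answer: $144$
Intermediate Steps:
$J{\left(F,j \right)} = 3 + F$ ($J{\left(F,j \right)} = 1 \left(3 + F\right) = 3 + F$)
$\left(S{\left(-11 \right)} + 4\right) J{\left(6,-5 \right)} = \left(12 + 4\right) \left(3 + 6\right) = 16 \cdot 9 = 144$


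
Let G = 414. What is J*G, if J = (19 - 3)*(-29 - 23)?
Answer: -344448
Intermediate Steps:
J = -832 (J = 16*(-52) = -832)
J*G = -832*414 = -344448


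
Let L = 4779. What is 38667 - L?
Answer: 33888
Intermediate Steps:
38667 - L = 38667 - 1*4779 = 38667 - 4779 = 33888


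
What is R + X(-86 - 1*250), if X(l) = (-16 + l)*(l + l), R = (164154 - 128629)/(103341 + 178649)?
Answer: 13340615617/56398 ≈ 2.3654e+5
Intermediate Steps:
R = 7105/56398 (R = 35525/281990 = 35525*(1/281990) = 7105/56398 ≈ 0.12598)
X(l) = 2*l*(-16 + l) (X(l) = (-16 + l)*(2*l) = 2*l*(-16 + l))
R + X(-86 - 1*250) = 7105/56398 + 2*(-86 - 1*250)*(-16 + (-86 - 1*250)) = 7105/56398 + 2*(-86 - 250)*(-16 + (-86 - 250)) = 7105/56398 + 2*(-336)*(-16 - 336) = 7105/56398 + 2*(-336)*(-352) = 7105/56398 + 236544 = 13340615617/56398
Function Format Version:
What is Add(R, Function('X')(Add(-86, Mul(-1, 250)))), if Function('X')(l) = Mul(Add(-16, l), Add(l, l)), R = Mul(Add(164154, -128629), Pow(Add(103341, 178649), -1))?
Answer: Rational(13340615617, 56398) ≈ 2.3654e+5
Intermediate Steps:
R = Rational(7105, 56398) (R = Mul(35525, Pow(281990, -1)) = Mul(35525, Rational(1, 281990)) = Rational(7105, 56398) ≈ 0.12598)
Function('X')(l) = Mul(2, l, Add(-16, l)) (Function('X')(l) = Mul(Add(-16, l), Mul(2, l)) = Mul(2, l, Add(-16, l)))
Add(R, Function('X')(Add(-86, Mul(-1, 250)))) = Add(Rational(7105, 56398), Mul(2, Add(-86, Mul(-1, 250)), Add(-16, Add(-86, Mul(-1, 250))))) = Add(Rational(7105, 56398), Mul(2, Add(-86, -250), Add(-16, Add(-86, -250)))) = Add(Rational(7105, 56398), Mul(2, -336, Add(-16, -336))) = Add(Rational(7105, 56398), Mul(2, -336, -352)) = Add(Rational(7105, 56398), 236544) = Rational(13340615617, 56398)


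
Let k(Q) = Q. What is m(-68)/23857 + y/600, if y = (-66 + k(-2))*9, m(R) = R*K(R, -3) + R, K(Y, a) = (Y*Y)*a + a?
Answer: 45954893/1192850 ≈ 38.525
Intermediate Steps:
K(Y, a) = a + a*Y**2 (K(Y, a) = Y**2*a + a = a*Y**2 + a = a + a*Y**2)
m(R) = R + R*(-3 - 3*R**2) (m(R) = R*(-3*(1 + R**2)) + R = R*(-3 - 3*R**2) + R = R + R*(-3 - 3*R**2))
y = -612 (y = (-66 - 2)*9 = -68*9 = -612)
m(-68)/23857 + y/600 = -1*(-68)*(2 + 3*(-68)**2)/23857 - 612/600 = -1*(-68)*(2 + 3*4624)*(1/23857) - 612*1/600 = -1*(-68)*(2 + 13872)*(1/23857) - 51/50 = -1*(-68)*13874*(1/23857) - 51/50 = 943432*(1/23857) - 51/50 = 943432/23857 - 51/50 = 45954893/1192850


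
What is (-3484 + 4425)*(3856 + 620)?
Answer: 4211916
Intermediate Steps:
(-3484 + 4425)*(3856 + 620) = 941*4476 = 4211916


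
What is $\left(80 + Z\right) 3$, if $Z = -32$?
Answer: $144$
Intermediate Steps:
$\left(80 + Z\right) 3 = \left(80 - 32\right) 3 = 48 \cdot 3 = 144$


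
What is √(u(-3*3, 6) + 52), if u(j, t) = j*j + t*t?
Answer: 13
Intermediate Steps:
u(j, t) = j² + t²
√(u(-3*3, 6) + 52) = √(((-3*3)² + 6²) + 52) = √(((-9)² + 36) + 52) = √((81 + 36) + 52) = √(117 + 52) = √169 = 13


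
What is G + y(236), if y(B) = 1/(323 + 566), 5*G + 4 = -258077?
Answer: -229434004/4445 ≈ -51616.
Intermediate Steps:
G = -258081/5 (G = -⅘ + (⅕)*(-258077) = -⅘ - 258077/5 = -258081/5 ≈ -51616.)
y(B) = 1/889
G + y(236) = -258081/5 + 1/889 = -229434004/4445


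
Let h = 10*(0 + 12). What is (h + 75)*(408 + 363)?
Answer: 150345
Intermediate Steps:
h = 120 (h = 10*12 = 120)
(h + 75)*(408 + 363) = (120 + 75)*(408 + 363) = 195*771 = 150345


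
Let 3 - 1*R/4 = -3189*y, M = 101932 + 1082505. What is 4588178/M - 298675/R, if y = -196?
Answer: 11824959182167/2961286747668 ≈ 3.9932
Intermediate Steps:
M = 1184437
R = -2500164 (R = 12 - (-12756)*(-196) = 12 - 4*625044 = 12 - 2500176 = -2500164)
4588178/M - 298675/R = 4588178/1184437 - 298675/(-2500164) = 4588178*(1/1184437) - 298675*(-1/2500164) = 4588178/1184437 + 298675/2500164 = 11824959182167/2961286747668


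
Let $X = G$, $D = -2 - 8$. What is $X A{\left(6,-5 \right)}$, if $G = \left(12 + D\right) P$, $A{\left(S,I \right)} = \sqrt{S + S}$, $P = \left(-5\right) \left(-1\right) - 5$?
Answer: $0$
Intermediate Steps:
$D = -10$
$P = 0$ ($P = 5 - 5 = 0$)
$A{\left(S,I \right)} = \sqrt{2} \sqrt{S}$ ($A{\left(S,I \right)} = \sqrt{2 S} = \sqrt{2} \sqrt{S}$)
$G = 0$ ($G = \left(12 - 10\right) 0 = 2 \cdot 0 = 0$)
$X = 0$
$X A{\left(6,-5 \right)} = 0 \sqrt{2} \sqrt{6} = 0 \cdot 2 \sqrt{3} = 0$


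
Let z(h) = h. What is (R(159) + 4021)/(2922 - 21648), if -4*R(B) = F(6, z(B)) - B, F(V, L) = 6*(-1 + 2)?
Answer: -16237/74904 ≈ -0.21677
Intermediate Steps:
F(V, L) = 6 (F(V, L) = 6*1 = 6)
R(B) = -3/2 + B/4 (R(B) = -(6 - B)/4 = -3/2 + B/4)
(R(159) + 4021)/(2922 - 21648) = ((-3/2 + (1/4)*159) + 4021)/(2922 - 21648) = ((-3/2 + 159/4) + 4021)/(-18726) = (153/4 + 4021)*(-1/18726) = (16237/4)*(-1/18726) = -16237/74904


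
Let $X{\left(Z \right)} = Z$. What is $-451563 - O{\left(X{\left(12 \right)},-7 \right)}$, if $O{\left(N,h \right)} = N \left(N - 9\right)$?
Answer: $-451599$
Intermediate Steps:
$O{\left(N,h \right)} = N \left(-9 + N\right)$
$-451563 - O{\left(X{\left(12 \right)},-7 \right)} = -451563 - 12 \left(-9 + 12\right) = -451563 - 12 \cdot 3 = -451563 - 36 = -451599$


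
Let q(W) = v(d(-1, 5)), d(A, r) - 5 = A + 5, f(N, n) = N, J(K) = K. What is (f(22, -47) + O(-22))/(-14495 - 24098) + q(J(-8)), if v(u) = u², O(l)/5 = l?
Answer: 3126121/38593 ≈ 81.002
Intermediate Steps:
O(l) = 5*l
d(A, r) = 10 + A (d(A, r) = 5 + (A + 5) = 5 + (5 + A) = 10 + A)
q(W) = 81 (q(W) = (10 - 1)² = 9² = 81)
(f(22, -47) + O(-22))/(-14495 - 24098) + q(J(-8)) = (22 + 5*(-22))/(-14495 - 24098) + 81 = (22 - 110)/(-38593) + 81 = -88*(-1/38593) + 81 = 88/38593 + 81 = 3126121/38593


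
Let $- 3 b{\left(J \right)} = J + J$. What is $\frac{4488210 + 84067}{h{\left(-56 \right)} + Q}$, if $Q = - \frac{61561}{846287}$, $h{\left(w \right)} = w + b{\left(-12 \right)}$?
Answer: $- \frac{3869458585499}{40683337} \approx -95112.0$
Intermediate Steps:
$b{\left(J \right)} = - \frac{2 J}{3}$ ($b{\left(J \right)} = - \frac{J + J}{3} = - \frac{2 J}{3}$)
$h{\left(w \right)} = 8 + w$ ($h{\left(w \right)} = w - -8 = w + 8 = 8 + w$)
$Q = - \frac{61561}{846287}$ ($Q = \left(-61561\right) \frac{1}{846287} = - \frac{61561}{846287} \approx -0.072742$)
$\frac{4488210 + 84067}{h{\left(-56 \right)} + Q} = \frac{4488210 + 84067}{\left(8 - 56\right) - \frac{61561}{846287}} = \frac{4572277}{-48 - \frac{61561}{846287}} = \frac{4572277}{- \frac{40683337}{846287}} = 4572277 \left(- \frac{846287}{40683337}\right) = - \frac{3869458585499}{40683337}$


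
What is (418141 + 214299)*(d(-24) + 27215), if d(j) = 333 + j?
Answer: 17407278560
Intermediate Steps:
(418141 + 214299)*(d(-24) + 27215) = (418141 + 214299)*((333 - 24) + 27215) = 632440*(309 + 27215) = 632440*27524 = 17407278560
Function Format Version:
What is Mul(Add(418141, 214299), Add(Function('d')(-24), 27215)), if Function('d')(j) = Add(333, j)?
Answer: 17407278560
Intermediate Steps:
Mul(Add(418141, 214299), Add(Function('d')(-24), 27215)) = Mul(Add(418141, 214299), Add(Add(333, -24), 27215)) = Mul(632440, Add(309, 27215)) = Mul(632440, 27524) = 17407278560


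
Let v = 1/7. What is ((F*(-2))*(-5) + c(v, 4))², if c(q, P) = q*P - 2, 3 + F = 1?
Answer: 22500/49 ≈ 459.18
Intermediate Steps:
F = -2 (F = -3 + 1 = -2)
v = ⅐ ≈ 0.14286
c(q, P) = -2 + P*q (c(q, P) = P*q - 2 = -2 + P*q)
((F*(-2))*(-5) + c(v, 4))² = (-2*(-2)*(-5) + (-2 + 4*(⅐)))² = (4*(-5) + (-2 + 4/7))² = (-20 - 10/7)² = (-150/7)² = 22500/49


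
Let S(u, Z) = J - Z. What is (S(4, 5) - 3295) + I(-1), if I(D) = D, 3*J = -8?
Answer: -9911/3 ≈ -3303.7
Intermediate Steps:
J = -8/3 (J = (1/3)*(-8) = -8/3 ≈ -2.6667)
S(u, Z) = -8/3 - Z
(S(4, 5) - 3295) + I(-1) = ((-8/3 - 1*5) - 3295) - 1 = ((-8/3 - 5) - 3295) - 1 = (-23/3 - 3295) - 1 = -9908/3 - 1 = -9911/3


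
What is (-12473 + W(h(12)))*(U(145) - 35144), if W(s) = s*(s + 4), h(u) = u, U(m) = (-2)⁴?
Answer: 431406968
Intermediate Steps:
U(m) = 16
W(s) = s*(4 + s)
(-12473 + W(h(12)))*(U(145) - 35144) = (-12473 + 12*(4 + 12))*(16 - 35144) = (-12473 + 12*16)*(-35128) = (-12473 + 192)*(-35128) = -12281*(-35128) = 431406968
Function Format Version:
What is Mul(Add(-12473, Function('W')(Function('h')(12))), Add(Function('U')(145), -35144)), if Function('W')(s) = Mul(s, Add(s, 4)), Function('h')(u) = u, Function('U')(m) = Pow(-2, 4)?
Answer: 431406968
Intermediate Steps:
Function('U')(m) = 16
Function('W')(s) = Mul(s, Add(4, s))
Mul(Add(-12473, Function('W')(Function('h')(12))), Add(Function('U')(145), -35144)) = Mul(Add(-12473, Mul(12, Add(4, 12))), Add(16, -35144)) = Mul(Add(-12473, Mul(12, 16)), -35128) = Mul(Add(-12473, 192), -35128) = Mul(-12281, -35128) = 431406968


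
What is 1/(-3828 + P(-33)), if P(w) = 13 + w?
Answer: -1/3848 ≈ -0.00025988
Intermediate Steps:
1/(-3828 + P(-33)) = 1/(-3828 + (13 - 33)) = 1/(-3828 - 20) = 1/(-3848) = -1/3848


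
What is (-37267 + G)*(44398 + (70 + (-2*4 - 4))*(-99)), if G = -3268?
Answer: -1566920960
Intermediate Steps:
(-37267 + G)*(44398 + (70 + (-2*4 - 4))*(-99)) = (-37267 - 3268)*(44398 + (70 + (-2*4 - 4))*(-99)) = -40535*(44398 + (70 + (-8 - 4))*(-99)) = -40535*(44398 + (70 - 12)*(-99)) = -40535*(44398 + 58*(-99)) = -40535*(44398 - 5742) = -40535*38656 = -1566920960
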